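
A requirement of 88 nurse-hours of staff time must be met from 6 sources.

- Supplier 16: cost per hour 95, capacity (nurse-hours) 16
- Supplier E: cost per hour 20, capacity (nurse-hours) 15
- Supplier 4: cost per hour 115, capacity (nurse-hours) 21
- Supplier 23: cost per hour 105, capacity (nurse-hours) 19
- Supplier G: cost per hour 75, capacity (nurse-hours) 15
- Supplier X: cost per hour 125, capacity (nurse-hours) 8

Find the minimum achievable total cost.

Use sources in increasing cost order.
Take 15 from Supplier E at 20 — need 73 more.
Supplier G at 75: take all 15 nurse-hours — 58 still needed.
Supplier 16 at 95: take all 16 nurse-hours — 42 still needed.
Supplier 23 (105): use full 19 — 23 nurse-hours to go.
Supplier 4 at 115: take all 21 nurse-hours — 2 still needed.
Supplier X at 125: take 2 of its 8 — requirement met.
Cost = 15×20 + 15×75 + 16×95 + 19×105 + 21×115 + 2×125 = 7605.

7605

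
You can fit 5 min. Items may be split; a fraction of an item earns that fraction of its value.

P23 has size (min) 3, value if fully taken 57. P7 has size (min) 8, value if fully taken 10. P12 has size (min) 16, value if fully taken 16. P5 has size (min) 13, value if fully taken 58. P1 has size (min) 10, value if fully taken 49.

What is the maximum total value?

Best value per unit of size first: P23 57/3≈19, P1 49/10≈4.9, P5 58/13≈4.46, P7 10/8≈1.25, P12 16/16≈1.
P23: take in full, 3 min for value 57 ; 2 left.
2 min left: a 2/10 share of P1 gives 49×2/10 = 9.8.
Total value = 66.8.

66.8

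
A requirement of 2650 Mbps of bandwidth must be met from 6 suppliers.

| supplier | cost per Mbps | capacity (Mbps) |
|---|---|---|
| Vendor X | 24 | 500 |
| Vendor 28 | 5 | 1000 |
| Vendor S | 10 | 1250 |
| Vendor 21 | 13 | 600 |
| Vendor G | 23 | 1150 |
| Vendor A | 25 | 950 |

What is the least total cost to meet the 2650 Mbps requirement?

22700

Fill from the cheapest supplier first.
Take 1000 from Vendor 28 at 5 → need 1650 more.
Vendor S at 10: take all 1250 Mbps → 400 still needed.
Vendor 21 at 13: take 400 of its 600 → requirement met.
Vendor G, Vendor X, Vendor A: unused.
Cost = 1000×5 + 1250×10 + 400×13 = 22700.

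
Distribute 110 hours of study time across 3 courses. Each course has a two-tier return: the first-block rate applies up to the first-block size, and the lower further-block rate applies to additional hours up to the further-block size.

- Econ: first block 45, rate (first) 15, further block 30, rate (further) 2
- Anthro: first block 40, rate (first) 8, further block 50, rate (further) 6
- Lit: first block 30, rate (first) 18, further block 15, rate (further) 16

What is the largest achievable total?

1615

Treat each block as its own option and order by rate: Lit/first 18 > Lit/second 16 > Econ/first 15 > Anthro/first 8 > Anthro/second 6 > Econ/second 2.
Lit first at 18: fill all 30 → 80 left.
Lit/second (16): +15 → 65 left.
Econ/first (15): +45 → 20 left.
Anthro first at 8: only 20 left, fill 20.
Total = 18×30 + 16×15 + 15×45 + 8×20 = 1615.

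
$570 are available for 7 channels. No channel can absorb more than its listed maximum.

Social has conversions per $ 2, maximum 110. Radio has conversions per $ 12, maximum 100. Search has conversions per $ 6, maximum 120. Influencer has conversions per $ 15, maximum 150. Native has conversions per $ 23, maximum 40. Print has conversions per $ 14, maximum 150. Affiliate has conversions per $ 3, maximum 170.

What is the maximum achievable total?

7220

Order the channels by conversions per $: Native 23 > Influencer 15 > Print 14 > Radio 12 > Search 6 > Affiliate 3 > Social 2.
Native: +40 to 40 (cap) → 530 left.
Influencer: +150 to 150 (cap) → 380 left.
Print takes 150 to reach its cap of 150 → 230 left.
Radio: +100 to 100 (cap) → 130 left.
Search: +120 to 120 (cap) → 10 left.
Affiliate has room for 170 but only 10 remain, so it gets 10.
Total = 12×100 + 6×120 + 15×150 + 23×40 + 14×150 + 3×10 = 7220.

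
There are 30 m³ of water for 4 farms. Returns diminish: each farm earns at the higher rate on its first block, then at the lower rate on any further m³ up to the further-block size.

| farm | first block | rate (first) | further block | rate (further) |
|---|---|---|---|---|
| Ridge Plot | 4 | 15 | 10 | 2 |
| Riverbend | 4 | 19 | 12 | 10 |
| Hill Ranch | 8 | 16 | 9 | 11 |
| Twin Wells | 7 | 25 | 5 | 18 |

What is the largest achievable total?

551

Rank every tier by rate: Twin Wells/tier1 25 > Riverbend/tier1 19 > Twin Wells/tier2 18 > Hill Ranch/tier1 16 > Ridge Plot/tier1 15 > Hill Ranch/tier2 11 > Riverbend/tier2 10 > Ridge Plot/tier2 2.
Twin Wells tier1 at 25: fill all 7 ; 23 left.
Riverbend/tier1 (19): +4 ; 19 left.
Twin Wells/tier2 (18): +5 ; 14 left.
Hill Ranch/tier1 (16): +8 ; 6 left.
Ridge Plot tier1 at 15: fill all 4 ; 2 left.
Hill Ranch/tier2: +2 of 9 at 11; pool empty.
Total = 25×7 + 19×4 + 18×5 + 16×8 + 15×4 + 11×2 = 551.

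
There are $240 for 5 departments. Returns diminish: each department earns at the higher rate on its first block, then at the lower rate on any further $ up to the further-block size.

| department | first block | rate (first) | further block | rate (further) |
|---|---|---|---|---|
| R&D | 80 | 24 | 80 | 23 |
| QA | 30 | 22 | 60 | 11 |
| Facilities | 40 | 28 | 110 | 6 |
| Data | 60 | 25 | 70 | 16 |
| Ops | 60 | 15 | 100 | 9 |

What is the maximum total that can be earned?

5920

Treat each block as its own option and order by rate: Facilities/first 28 > Data/first 25 > R&D/first 24 > R&D/second 23 > QA/first 22 > Data/second 16 > Ops/first 15 > QA/second 11 > Ops/second 9 > Facilities/second 6.
Facilities first at 28: fill all 40 — 200 left.
Fill Data first block (60 at 25) — 140 left.
R&D/first (24): +80 — 60 left.
60 remain; put them into R&D second at 23.
Total = 28×40 + 25×60 + 24×80 + 23×60 = 5920.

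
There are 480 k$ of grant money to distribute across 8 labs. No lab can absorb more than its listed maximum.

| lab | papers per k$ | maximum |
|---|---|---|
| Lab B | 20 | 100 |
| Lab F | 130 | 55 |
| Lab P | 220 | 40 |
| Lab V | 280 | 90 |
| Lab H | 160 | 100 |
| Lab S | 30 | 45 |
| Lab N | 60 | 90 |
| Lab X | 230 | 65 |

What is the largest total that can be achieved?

78700

Order the labs by papers per k$: Lab V 280 > Lab X 230 > Lab P 220 > Lab H 160 > Lab F 130 > Lab N 60 > Lab S 30 > Lab B 20.
Give Lab V 90 to hit its cap of 90 ; 390 left.
Lab X takes 65 to reach its cap of 65 ; 325 left.
Lab P: +40 to 40 (cap) ; 285 left.
Lab H takes 100 to reach its cap of 100 ; 185 left.
Give Lab F 55 to hit its cap of 55 ; 130 left.
Lab N takes 90 to reach its cap of 90 ; 40 left.
Only 40 left; Lab S takes them to reach 40.
Total = 130×55 + 220×40 + 280×90 + 160×100 + 30×40 + 60×90 + 230×65 = 78700.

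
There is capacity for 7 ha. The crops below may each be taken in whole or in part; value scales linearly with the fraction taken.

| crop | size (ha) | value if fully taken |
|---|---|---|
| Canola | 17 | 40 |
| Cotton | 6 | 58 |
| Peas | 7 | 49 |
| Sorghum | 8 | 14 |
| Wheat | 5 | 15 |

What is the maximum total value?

Sort by value density: Cotton 58/6≈9.67, Peas 49/7≈7, Wheat 15/5≈3, Canola 40/17≈2.35, Sorghum 14/8≈1.75.
Cotton: take in full, 6 ha for value 58 — 1 left.
Fill the last 1 ha with part of Peas: 1/7 of it earns 7.
Total value = 65.

65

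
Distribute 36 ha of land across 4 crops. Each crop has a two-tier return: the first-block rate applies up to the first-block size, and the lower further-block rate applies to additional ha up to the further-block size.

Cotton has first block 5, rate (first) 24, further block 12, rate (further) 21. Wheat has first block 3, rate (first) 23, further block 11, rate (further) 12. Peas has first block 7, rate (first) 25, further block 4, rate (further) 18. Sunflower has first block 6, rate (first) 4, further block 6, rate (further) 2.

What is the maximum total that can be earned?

748

Rank every tier by rate: Peas/first 25 > Cotton/first 24 > Wheat/first 23 > Cotton/second 21 > Peas/second 18 > Wheat/second 12 > Sunflower/first 4 > Sunflower/second 2.
Peas/first (25): +7 — 29 left.
Cotton/first (24): +5 — 24 left.
Fill Wheat first block (3 at 23) — 21 left.
Cotton second at 21: fill all 12 — 9 left.
Peas second at 18: fill all 4 — 5 left.
Wheat second at 12: only 5 left, fill 5.
Total = 25×7 + 24×5 + 23×3 + 21×12 + 18×4 + 12×5 = 748.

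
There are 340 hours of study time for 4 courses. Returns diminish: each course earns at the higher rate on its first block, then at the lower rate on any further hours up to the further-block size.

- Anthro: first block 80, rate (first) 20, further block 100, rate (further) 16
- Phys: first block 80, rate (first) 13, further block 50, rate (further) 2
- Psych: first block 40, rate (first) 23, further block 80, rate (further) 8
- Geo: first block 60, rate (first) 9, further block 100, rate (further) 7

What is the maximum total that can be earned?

5520

Order all 8 blocks by rate: Psych/T1 23 > Anthro/T1 20 > Anthro/T2 16 > Phys/T1 13 > Geo/T1 9 > Psych/T2 8 > Geo/T2 7 > Phys/T2 2.
Psych/T1 (23): +40 ; 300 left.
Anthro/T1 (20): +80 ; 220 left.
Fill Anthro T2 block (100 at 16) ; 120 left.
Phys/T1 (13): +80 ; 40 left.
40 remain; put them into Geo T1 at 9.
Total = 23×40 + 20×80 + 16×100 + 13×80 + 9×40 = 5520.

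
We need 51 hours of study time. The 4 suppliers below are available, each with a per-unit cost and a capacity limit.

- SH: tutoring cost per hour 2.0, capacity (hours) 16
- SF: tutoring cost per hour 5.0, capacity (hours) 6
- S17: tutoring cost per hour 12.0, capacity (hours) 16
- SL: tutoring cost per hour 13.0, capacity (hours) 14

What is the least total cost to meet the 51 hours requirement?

Cheapest first:
SH (2.0): use full 16 → 35 hours to go.
Take 6 from SF at 5.0 → need 29 more.
Take 16 from S17 at 12.0 → need 13 more.
SL at 13.0: take 13 of its 14 → requirement met.
Cost = 16×2.0 + 6×5.0 + 16×12.0 + 13×13.0 = 423.

423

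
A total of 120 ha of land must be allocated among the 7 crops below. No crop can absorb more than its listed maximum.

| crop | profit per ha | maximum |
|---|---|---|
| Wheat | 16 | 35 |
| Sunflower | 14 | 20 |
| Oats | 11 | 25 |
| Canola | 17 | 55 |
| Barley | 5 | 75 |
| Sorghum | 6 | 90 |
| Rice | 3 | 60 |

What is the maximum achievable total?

1885

Order the crops by profit per ha: Canola 17 > Wheat 16 > Sunflower 14 > Oats 11 > Sorghum 6 > Barley 5 > Rice 3.
Canola: +55 to 55 (cap) → 65 left.
Wheat: +35 to 35 (cap) → 30 left.
Give Sunflower 20 to hit its cap of 20 → 10 left.
Oats: +10 (room for 25) → 10. Pool exhausted.
Total = 16×35 + 14×20 + 11×10 + 17×55 = 1885.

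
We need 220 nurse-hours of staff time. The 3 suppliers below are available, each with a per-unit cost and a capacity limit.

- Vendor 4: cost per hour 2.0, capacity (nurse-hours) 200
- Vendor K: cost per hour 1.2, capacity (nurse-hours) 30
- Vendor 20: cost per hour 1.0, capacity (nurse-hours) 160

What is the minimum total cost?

256

Cheapest first:
Take 160 from Vendor 20 at 1.0 — need 60 more.
Take 30 from Vendor K at 1.2 — need 30 more.
Take 30 from Vendor 4 at 2.0 to finish.
Cost = 160×1.0 + 30×1.2 + 30×2.0 = 256.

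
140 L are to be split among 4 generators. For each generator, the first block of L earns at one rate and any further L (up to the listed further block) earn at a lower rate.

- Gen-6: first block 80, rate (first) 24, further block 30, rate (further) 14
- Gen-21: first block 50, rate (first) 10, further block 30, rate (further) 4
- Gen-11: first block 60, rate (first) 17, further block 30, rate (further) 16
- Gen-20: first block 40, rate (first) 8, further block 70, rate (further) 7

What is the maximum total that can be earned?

Treat each block as its own option and order by rate: Gen-6/first 24 > Gen-11/first 17 > Gen-11/second 16 > Gen-6/second 14 > Gen-21/first 10 > Gen-20/first 8 > Gen-20/second 7 > Gen-21/second 4.
Fill Gen-6 first block (80 at 24) → 60 left.
Fill Gen-11 first block (60 at 17) → 0 left.
Total = 24×80 + 17×60 = 2940.

2940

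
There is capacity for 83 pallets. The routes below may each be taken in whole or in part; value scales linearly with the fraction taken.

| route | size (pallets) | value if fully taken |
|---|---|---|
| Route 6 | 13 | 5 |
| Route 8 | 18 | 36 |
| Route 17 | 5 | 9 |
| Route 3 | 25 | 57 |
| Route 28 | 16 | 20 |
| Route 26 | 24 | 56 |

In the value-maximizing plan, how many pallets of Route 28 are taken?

Best value per unit of size first: Route 26 56/24≈2.33, Route 3 57/25≈2.28, Route 8 36/18≈2, Route 17 9/5≈1.8, Route 28 20/16≈1.25, Route 6 5/13≈0.385.
All 24 pallets of Route 26 fit (value 56) — 59 remain.
Route 3: take in full, 25 pallets for value 57 — 34 left.
All 18 pallets of Route 8 fit (value 36) — 16 remain.
Take all of Route 17 (5 pallets, value 9) — 11 pallets left.
Fill the last 11 pallets with part of Route 28: 11/16 of it earns 13.75.

11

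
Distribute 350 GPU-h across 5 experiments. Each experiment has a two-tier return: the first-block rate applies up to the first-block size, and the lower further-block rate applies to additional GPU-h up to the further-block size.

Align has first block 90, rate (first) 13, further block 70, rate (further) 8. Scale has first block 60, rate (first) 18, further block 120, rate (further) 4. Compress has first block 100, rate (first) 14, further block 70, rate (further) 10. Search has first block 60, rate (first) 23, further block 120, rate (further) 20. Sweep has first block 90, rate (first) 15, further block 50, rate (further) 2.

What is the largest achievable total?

Treat each block as its own option and order by rate: Search/T1 23 > Search/T2 20 > Scale/T1 18 > Sweep/T1 15 > Compress/T1 14 > Align/T1 13 > Compress/T2 10 > Align/T2 8 > Scale/T2 4 > Sweep/T2 2.
Fill Search T1 block (60 at 23) ; 290 left.
Fill Search T2 block (120 at 20) ; 170 left.
Fill Scale T1 block (60 at 18) ; 110 left.
Sweep T1 at 15: fill all 90 ; 20 left.
20 remain; put them into Compress T1 at 14.
Total = 23×60 + 20×120 + 18×60 + 15×90 + 14×20 = 6490.

6490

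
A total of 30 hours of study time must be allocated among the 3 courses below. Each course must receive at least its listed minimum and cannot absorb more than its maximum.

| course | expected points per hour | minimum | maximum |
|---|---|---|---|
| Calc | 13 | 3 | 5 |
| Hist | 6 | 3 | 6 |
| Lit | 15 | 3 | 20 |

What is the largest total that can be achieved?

395

Meeting every minimum uses 3+3+3 = 9 hours, leaving 21.
Highest expected points per hour first: Lit 15 > Calc 13 > Hist 6.
Lit takes 17 more to reach its cap of 20 — 4 left.
Calc takes 2 more to reach its cap of 5 — 2 left.
Hist: +2 (room for 3) → 5. Pool exhausted.
Total = 13×5 + 6×5 + 15×20 = 395.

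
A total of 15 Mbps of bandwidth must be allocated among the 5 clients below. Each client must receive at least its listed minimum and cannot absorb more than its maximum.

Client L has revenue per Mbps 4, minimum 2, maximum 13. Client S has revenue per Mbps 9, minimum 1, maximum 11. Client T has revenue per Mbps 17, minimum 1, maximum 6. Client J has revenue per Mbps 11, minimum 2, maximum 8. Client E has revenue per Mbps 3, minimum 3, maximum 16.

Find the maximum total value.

Meeting every minimum uses 2+1+1+2+3 = 9 Mbps, leaving 6.
Rank by revenue per Mbps: Client T 17 > Client J 11 > Client S 9 > Client L 4 > Client E 3.
Client T takes 5 more to reach its cap of 6 ; 1 left.
Only 1 left; Client J takes them to reach 3.
Total = 4×2 + 9×1 + 17×6 + 11×3 + 3×3 = 161.

161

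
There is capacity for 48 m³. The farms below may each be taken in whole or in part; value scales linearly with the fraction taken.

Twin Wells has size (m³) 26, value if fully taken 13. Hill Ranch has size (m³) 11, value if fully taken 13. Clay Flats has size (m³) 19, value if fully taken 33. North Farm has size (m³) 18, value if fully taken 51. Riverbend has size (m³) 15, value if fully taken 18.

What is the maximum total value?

97.2

Rank by value-to-size ratio: North Farm 51/18≈2.83, Clay Flats 33/19≈1.74, Riverbend 18/15≈1.2, Hill Ranch 13/11≈1.18, Twin Wells 13/26≈0.5.
North Farm: take in full, 18 m³ for value 51 ; 30 left.
Take all of Clay Flats (19 m³, value 33) ; 11 m³ left.
Fill the last 11 m³ with part of Riverbend: 11/15 of it earns 13.2.
Total value = 97.2.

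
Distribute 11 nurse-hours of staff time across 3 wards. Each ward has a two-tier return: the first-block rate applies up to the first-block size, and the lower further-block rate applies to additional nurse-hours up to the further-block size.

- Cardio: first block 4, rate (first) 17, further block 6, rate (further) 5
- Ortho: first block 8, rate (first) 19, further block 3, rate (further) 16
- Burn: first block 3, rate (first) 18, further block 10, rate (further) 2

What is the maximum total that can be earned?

206

Treat each block as its own option and order by rate: Ortho/first 19 > Burn/first 18 > Cardio/first 17 > Ortho/second 16 > Cardio/second 5 > Burn/second 2.
Ortho/first (19): +8 ; 3 left.
Burn first at 18: fill all 3 ; 0 left.
Total = 19×8 + 18×3 = 206.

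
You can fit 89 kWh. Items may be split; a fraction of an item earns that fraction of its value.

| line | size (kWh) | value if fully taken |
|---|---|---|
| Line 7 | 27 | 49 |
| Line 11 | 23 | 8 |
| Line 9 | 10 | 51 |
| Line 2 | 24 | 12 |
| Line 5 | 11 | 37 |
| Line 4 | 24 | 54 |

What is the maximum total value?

199.5

Rank by value-to-size ratio: Line 9 51/10≈5.1, Line 5 37/11≈3.36, Line 4 54/24≈2.25, Line 7 49/27≈1.81, Line 2 12/24≈0.5, Line 11 8/23≈0.348.
All 10 kWh of Line 9 fit (value 51) ; 79 remain.
All 11 kWh of Line 5 fit (value 37) ; 68 remain.
Line 4: take in full, 24 kWh for value 54 ; 44 left.
Take all of Line 7 (27 kWh, value 49) ; 17 kWh left.
Only 17 kWh remain; take 17/24 of Line 2 for value 12×17/24 = 8.5.
Total value = 199.5.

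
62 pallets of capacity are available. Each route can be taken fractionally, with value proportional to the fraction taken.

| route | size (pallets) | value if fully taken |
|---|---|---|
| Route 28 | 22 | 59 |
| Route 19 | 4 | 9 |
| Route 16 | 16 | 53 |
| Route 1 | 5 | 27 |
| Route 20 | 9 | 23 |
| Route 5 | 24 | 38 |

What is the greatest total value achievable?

Sort by value density: Route 1 27/5≈5.4, Route 16 53/16≈3.31, Route 28 59/22≈2.68, Route 20 23/9≈2.56, Route 19 9/4≈2.25, Route 5 38/24≈1.58.
All 5 pallets of Route 1 fit (value 27) → 57 remain.
All 16 pallets of Route 16 fit (value 53) → 41 remain.
Route 28: take in full, 22 pallets for value 59 → 19 left.
Take all of Route 20 (9 pallets, value 23) → 10 pallets left.
All 4 pallets of Route 19 fit (value 9) → 6 remain.
6 pallets left: a 6/24 share of Route 5 gives 38×6/24 = 9.5.
Total value = 180.5.

180.5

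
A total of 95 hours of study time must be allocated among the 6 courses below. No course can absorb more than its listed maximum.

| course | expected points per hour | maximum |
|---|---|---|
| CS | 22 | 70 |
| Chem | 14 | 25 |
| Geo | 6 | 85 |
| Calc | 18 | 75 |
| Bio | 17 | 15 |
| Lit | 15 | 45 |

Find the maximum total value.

1990

Rank by expected points per hour: CS 22 > Calc 18 > Bio 17 > Lit 15 > Chem 14 > Geo 6.
Give CS 70 to hit its cap of 70 ; 25 left.
Only 25 left; Calc takes them to reach 25.
Total = 22×70 + 18×25 = 1990.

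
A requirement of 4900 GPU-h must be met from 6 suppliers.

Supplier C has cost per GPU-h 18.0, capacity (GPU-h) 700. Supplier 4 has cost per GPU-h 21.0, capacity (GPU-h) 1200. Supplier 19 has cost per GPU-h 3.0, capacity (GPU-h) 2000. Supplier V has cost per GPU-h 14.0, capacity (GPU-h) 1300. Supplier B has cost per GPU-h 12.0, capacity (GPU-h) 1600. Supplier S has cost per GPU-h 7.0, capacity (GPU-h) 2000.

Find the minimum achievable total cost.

Fill from the cheapest supplier first.
Supplier 19 at 3.0: take all 2000 GPU-h ; 2900 still needed.
Supplier S (7.0): use full 2000 ; 900 GPU-h to go.
Supplier B (12.0): take the remaining 900 ; done.
Supplier V, Supplier C, Supplier 4: unused.
Cost = 2000×3.0 + 2000×7.0 + 900×12.0 = 30800.

30800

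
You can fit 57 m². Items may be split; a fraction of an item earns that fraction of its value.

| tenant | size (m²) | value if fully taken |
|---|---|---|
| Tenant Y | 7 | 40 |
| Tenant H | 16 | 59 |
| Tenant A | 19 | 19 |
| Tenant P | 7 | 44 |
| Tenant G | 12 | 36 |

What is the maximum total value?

194

Sort by value density: Tenant P 44/7≈6.29, Tenant Y 40/7≈5.71, Tenant H 59/16≈3.69, Tenant G 36/12≈3, Tenant A 19/19≈1.
Tenant P: take in full, 7 m² for value 44 → 50 left.
All 7 m² of Tenant Y fit (value 40) → 43 remain.
All 16 m² of Tenant H fit (value 59) → 27 remain.
Tenant G: take in full, 12 m² for value 36 → 15 left.
Fill the last 15 m² with part of Tenant A: 15/19 of it earns 15.
Total value = 194.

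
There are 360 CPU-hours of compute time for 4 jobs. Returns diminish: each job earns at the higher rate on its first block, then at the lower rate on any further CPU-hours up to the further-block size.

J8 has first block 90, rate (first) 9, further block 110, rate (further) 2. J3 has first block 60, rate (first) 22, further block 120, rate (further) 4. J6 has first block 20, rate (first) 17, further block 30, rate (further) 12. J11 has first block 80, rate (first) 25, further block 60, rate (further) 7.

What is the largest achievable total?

Order all 8 blocks by rate: J11/tier1 25 > J3/tier1 22 > J6/tier1 17 > J6/tier2 12 > J8/tier1 9 > J11/tier2 7 > J3/tier2 4 > J8/tier2 2.
J11/tier1 (25): +80 — 280 left.
J3 tier1 at 22: fill all 60 — 220 left.
J6/tier1 (17): +20 — 200 left.
Fill J6 tier2 block (30 at 12) — 170 left.
J8/tier1 (9): +90 — 80 left.
J11 tier2 at 7: fill all 60 — 20 left.
J3 tier2 at 4: only 20 left, fill 20.
Total = 25×80 + 22×60 + 17×20 + 12×30 + 9×90 + 7×60 + 4×20 = 5330.

5330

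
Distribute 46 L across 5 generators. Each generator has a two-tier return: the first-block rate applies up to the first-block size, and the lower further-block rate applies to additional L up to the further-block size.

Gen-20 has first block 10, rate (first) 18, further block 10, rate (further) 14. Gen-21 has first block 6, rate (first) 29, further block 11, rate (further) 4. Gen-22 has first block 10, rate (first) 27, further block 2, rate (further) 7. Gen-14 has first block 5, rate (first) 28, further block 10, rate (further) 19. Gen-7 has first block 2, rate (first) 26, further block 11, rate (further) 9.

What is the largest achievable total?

1048

Order all 10 blocks by rate: Gen-21/tier1 29 > Gen-14/tier1 28 > Gen-22/tier1 27 > Gen-7/tier1 26 > Gen-14/tier2 19 > Gen-20/tier1 18 > Gen-20/tier2 14 > Gen-7/tier2 9 > Gen-22/tier2 7 > Gen-21/tier2 4.
Gen-21/tier1 (29): +6 → 40 left.
Fill Gen-14 tier1 block (5 at 28) → 35 left.
Gen-22/tier1 (27): +10 → 25 left.
Gen-7/tier1 (26): +2 → 23 left.
Fill Gen-14 tier2 block (10 at 19) → 13 left.
Gen-20 tier1 at 18: fill all 10 → 3 left.
3 remain; put them into Gen-20 tier2 at 14.
Total = 29×6 + 28×5 + 27×10 + 26×2 + 19×10 + 18×10 + 14×3 = 1048.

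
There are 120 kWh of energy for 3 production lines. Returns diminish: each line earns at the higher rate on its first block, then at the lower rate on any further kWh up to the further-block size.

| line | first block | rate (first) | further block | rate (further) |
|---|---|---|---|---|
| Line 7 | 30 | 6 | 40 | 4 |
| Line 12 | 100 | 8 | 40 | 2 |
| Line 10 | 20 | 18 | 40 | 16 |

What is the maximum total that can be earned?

1480

Order all 6 blocks by rate: Line 10/first 18 > Line 10/second 16 > Line 12/first 8 > Line 7/first 6 > Line 7/second 4 > Line 12/second 2.
Line 10/first (18): +20 — 100 left.
Fill Line 10 second block (40 at 16) — 60 left.
60 remain; put them into Line 12 first at 8.
Total = 18×20 + 16×40 + 8×60 = 1480.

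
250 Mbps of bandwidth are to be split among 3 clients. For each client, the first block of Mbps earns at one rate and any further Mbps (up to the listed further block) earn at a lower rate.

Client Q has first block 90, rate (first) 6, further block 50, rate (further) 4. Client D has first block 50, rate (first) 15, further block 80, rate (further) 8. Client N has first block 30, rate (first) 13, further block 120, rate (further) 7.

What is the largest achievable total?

2410

Rank every tier by rate: Client D/T1 15 > Client N/T1 13 > Client D/T2 8 > Client N/T2 7 > Client Q/T1 6 > Client Q/T2 4.
Client D T1 at 15: fill all 50 — 200 left.
Fill Client N T1 block (30 at 13) — 170 left.
Fill Client D T2 block (80 at 8) — 90 left.
90 remain; put them into Client N T2 at 7.
Total = 15×50 + 13×30 + 8×80 + 7×90 = 2410.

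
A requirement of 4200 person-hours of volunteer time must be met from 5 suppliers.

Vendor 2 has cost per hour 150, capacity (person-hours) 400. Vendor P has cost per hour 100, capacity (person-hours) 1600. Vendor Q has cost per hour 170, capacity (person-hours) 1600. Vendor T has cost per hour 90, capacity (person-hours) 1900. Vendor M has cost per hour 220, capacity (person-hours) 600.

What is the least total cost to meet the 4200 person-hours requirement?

442000

Use suppliers in increasing cost order.
Vendor T (90): use full 1900 → 2300 person-hours to go.
Vendor P at 100: take all 1600 person-hours → 700 still needed.
Vendor 2 (150): use full 400 → 300 person-hours to go.
Take 300 from Vendor Q at 170 to finish.
Vendor M: unused.
Cost = 1900×90 + 1600×100 + 400×150 + 300×170 = 442000.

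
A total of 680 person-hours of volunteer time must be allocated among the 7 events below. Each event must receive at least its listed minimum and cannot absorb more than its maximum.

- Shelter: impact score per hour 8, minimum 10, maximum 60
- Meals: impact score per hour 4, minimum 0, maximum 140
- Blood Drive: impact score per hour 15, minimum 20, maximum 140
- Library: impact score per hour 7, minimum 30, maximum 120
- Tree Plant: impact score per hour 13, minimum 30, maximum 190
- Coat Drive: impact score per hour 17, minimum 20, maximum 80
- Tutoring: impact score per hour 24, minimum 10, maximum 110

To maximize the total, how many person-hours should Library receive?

100

Meeting every minimum uses 10+0+20+30+30+20+10 = 120 person-hours, leaving 560.
Rank by impact score per hour: Tutoring 24 > Coat Drive 17 > Blood Drive 15 > Tree Plant 13 > Shelter 8 > Library 7 > Meals 4.
Tutoring takes 100 more to reach its cap of 110 → 460 left.
Coat Drive: +60 to 80 (cap) → 400 left.
Blood Drive takes 120 more to reach its cap of 140 → 280 left.
Tree Plant takes 160 more to reach its cap of 190 → 120 left.
Give Shelter 50 more to hit its cap of 60 → 70 left.
Only 70 left; Library takes them to reach 100.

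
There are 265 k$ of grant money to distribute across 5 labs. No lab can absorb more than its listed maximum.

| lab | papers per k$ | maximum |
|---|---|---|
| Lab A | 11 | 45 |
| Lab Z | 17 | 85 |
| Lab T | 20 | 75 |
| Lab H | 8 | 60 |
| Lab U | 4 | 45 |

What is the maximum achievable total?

Order the labs by papers per k$: Lab T 20 > Lab Z 17 > Lab A 11 > Lab H 8 > Lab U 4.
Lab T: +75 to 75 (cap) → 190 left.
Lab Z takes 85 to reach its cap of 85 → 105 left.
Give Lab A 45 to hit its cap of 45 → 60 left.
Lab H takes 60 to reach its cap of 60 → 0 left.
Total = 11×45 + 17×85 + 20×75 + 8×60 = 3920.

3920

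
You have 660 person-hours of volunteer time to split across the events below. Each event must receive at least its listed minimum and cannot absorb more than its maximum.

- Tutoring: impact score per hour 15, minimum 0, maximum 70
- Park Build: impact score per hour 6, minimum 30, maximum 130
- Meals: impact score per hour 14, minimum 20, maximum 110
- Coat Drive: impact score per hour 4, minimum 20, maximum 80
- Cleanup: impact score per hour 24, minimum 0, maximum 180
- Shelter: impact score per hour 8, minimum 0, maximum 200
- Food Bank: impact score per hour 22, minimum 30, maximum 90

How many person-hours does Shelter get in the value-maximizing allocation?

Meeting every minimum uses 0+30+20+20+0+0+30 = 100 person-hours, leaving 560.
Order the events by impact score per hour: Cleanup 24 > Food Bank 22 > Tutoring 15 > Meals 14 > Shelter 8 > Park Build 6 > Coat Drive 4.
Give Cleanup 180 more to hit its cap of 180 — 380 left.
Food Bank takes 60 more to reach its cap of 90 — 320 left.
Tutoring: +70 to 70 (cap) — 250 left.
Meals takes 90 more to reach its cap of 110 — 160 left.
Shelter: +160 (room for 200) → 160. Pool exhausted.

160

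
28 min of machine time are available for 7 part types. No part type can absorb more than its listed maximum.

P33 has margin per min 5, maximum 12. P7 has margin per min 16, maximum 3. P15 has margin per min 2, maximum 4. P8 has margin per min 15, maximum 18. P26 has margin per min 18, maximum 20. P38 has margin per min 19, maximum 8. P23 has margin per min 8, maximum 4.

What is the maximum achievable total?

Rank by margin per min: P38 19 > P26 18 > P7 16 > P8 15 > P23 8 > P33 5 > P15 2.
P38: +8 to 8 (cap) ; 20 left.
Give P26 20 to hit its cap of 20 ; 0 left.
Total = 18×20 + 19×8 = 512.

512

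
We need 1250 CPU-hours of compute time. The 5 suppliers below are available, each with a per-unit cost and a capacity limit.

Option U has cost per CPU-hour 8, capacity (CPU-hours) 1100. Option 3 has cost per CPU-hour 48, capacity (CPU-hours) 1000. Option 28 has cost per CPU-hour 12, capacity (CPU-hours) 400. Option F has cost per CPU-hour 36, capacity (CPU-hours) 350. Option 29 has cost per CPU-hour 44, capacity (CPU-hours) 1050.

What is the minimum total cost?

Fill from the cheapest supplier first.
Option U (8): use full 1100 ; 150 CPU-hours to go.
Take 150 from Option 28 at 12 to finish.
Option F, Option 29, Option 3: unused.
Cost = 1100×8 + 150×12 = 10600.

10600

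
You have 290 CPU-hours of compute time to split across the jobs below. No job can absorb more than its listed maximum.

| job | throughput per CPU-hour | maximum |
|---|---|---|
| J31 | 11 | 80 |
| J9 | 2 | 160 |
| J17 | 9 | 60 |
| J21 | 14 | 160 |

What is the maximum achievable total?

Highest throughput per CPU-hour first: J21 14 > J31 11 > J17 9 > J9 2.
J21: +160 to 160 (cap) ; 130 left.
Give J31 80 to hit its cap of 80 ; 50 left.
J17: +50 (room for 60) → 50. Pool exhausted.
Total = 11×80 + 9×50 + 14×160 = 3570.

3570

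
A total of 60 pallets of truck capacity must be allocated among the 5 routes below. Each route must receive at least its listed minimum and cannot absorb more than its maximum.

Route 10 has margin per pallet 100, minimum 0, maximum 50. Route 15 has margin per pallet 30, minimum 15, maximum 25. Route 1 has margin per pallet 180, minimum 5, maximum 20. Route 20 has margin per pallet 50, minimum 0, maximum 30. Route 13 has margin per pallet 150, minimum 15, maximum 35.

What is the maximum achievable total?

Meeting every minimum uses 0+15+5+0+15 = 35 pallets, leaving 25.
Highest margin per pallet first: Route 1 180 > Route 13 150 > Route 10 100 > Route 20 50 > Route 15 30.
Route 1: +15 to 20 (cap) → 10 left.
Only 10 left; Route 13 takes them to reach 25.
Total = 30×15 + 180×20 + 150×25 = 7800.

7800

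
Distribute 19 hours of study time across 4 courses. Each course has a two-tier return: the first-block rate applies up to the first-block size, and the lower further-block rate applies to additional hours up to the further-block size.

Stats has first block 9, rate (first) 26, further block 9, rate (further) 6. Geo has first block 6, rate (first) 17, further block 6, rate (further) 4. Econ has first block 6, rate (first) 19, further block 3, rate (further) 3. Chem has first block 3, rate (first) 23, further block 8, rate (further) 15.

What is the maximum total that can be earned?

Order all 8 blocks by rate: Stats/tier1 26 > Chem/tier1 23 > Econ/tier1 19 > Geo/tier1 17 > Chem/tier2 15 > Stats/tier2 6 > Geo/tier2 4 > Econ/tier2 3.
Fill Stats tier1 block (9 at 26) ; 10 left.
Chem tier1 at 23: fill all 3 ; 7 left.
Fill Econ tier1 block (6 at 19) ; 1 left.
1 remain; put them into Geo tier1 at 17.
Total = 26×9 + 23×3 + 19×6 + 17×1 = 434.

434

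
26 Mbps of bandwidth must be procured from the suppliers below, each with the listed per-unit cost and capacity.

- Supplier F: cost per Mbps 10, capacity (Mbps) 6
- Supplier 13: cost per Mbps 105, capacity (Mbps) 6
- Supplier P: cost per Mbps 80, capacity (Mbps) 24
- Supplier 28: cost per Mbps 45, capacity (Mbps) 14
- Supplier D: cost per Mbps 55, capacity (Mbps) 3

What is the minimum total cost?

Fill from the cheapest supplier first.
Take 6 from Supplier F at 10 — need 20 more.
Supplier 28 (45): use full 14 — 6 Mbps to go.
Supplier D (55): use full 3 — 3 Mbps to go.
Take 3 from Supplier P at 80 to finish.
Supplier 13: unused.
Cost = 6×10 + 14×45 + 3×55 + 3×80 = 1095.

1095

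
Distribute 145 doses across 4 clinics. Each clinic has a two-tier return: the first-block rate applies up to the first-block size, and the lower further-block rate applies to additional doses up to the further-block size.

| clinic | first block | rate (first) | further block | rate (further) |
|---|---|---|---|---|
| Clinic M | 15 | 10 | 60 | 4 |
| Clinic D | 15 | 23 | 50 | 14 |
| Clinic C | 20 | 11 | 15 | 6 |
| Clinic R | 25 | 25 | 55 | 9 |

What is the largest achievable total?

2220

Rank every tier by rate: Clinic R/T1 25 > Clinic D/T1 23 > Clinic D/T2 14 > Clinic C/T1 11 > Clinic M/T1 10 > Clinic R/T2 9 > Clinic C/T2 6 > Clinic M/T2 4.
Clinic R/T1 (25): +25 — 120 left.
Clinic D T1 at 23: fill all 15 — 105 left.
Clinic D/T2 (14): +50 — 55 left.
Clinic C T1 at 11: fill all 20 — 35 left.
Fill Clinic M T1 block (15 at 10) — 20 left.
Clinic R T2 at 9: only 20 left, fill 20.
Total = 25×25 + 23×15 + 14×50 + 11×20 + 10×15 + 9×20 = 2220.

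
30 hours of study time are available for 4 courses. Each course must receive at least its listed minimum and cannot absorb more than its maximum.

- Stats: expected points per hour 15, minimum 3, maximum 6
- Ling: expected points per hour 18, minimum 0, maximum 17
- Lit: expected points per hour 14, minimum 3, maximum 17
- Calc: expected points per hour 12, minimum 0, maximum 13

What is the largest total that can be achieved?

Meeting every minimum uses 3+0+3+0 = 6 hours, leaving 24.
Highest expected points per hour first: Ling 18 > Stats 15 > Lit 14 > Calc 12.
Ling: +17 to 17 (cap) ; 7 left.
Stats: +3 to 6 (cap) ; 4 left.
Only 4 left; Lit takes them to reach 7.
Total = 15×6 + 18×17 + 14×7 = 494.

494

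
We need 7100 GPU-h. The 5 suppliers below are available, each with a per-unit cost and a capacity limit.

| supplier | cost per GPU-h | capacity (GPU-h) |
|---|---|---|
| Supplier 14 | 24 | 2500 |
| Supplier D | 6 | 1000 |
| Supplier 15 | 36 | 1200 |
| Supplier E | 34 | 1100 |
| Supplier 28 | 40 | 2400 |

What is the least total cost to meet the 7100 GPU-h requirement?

198600

Fill from the cheapest supplier first.
Supplier D (6): use full 1000 → 6100 GPU-h to go.
Supplier 14 at 24: take all 2500 GPU-h → 3600 still needed.
Supplier E (34): use full 1100 → 2500 GPU-h to go.
Supplier 15 (36): use full 1200 → 1300 GPU-h to go.
Supplier 28 at 40: take 1300 of its 2400 → requirement met.
Cost = 1000×6 + 2500×24 + 1100×34 + 1200×36 + 1300×40 = 198600.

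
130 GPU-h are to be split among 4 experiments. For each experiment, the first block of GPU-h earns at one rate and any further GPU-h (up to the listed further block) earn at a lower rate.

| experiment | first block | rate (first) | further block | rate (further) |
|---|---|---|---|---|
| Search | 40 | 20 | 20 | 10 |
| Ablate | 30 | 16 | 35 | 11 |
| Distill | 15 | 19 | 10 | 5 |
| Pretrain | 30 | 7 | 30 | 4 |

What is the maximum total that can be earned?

2050

Rank every tier by rate: Search/first 20 > Distill/first 19 > Ablate/first 16 > Ablate/second 11 > Search/second 10 > Pretrain/first 7 > Distill/second 5 > Pretrain/second 4.
Search first at 20: fill all 40 → 90 left.
Distill first at 19: fill all 15 → 75 left.
Ablate first at 16: fill all 30 → 45 left.
Ablate/second (11): +35 → 10 left.
Search/second: +10 of 20 at 10; pool empty.
Total = 20×40 + 19×15 + 16×30 + 11×35 + 10×10 = 2050.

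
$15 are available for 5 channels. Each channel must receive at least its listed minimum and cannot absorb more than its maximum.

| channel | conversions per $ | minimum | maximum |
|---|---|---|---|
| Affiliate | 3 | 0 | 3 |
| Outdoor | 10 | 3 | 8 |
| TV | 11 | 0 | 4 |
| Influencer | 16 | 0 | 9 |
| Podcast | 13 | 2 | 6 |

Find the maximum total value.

Meeting every minimum uses 0+3+0+0+2 = 5 $, leaving 10.
Rank by conversions per $: Influencer 16 > Podcast 13 > TV 11 > Outdoor 10 > Affiliate 3.
Influencer takes 9 more to reach its cap of 9 — 1 left.
Podcast: +1 (room for 4) → 3. Pool exhausted.
Total = 10×3 + 16×9 + 13×3 = 213.

213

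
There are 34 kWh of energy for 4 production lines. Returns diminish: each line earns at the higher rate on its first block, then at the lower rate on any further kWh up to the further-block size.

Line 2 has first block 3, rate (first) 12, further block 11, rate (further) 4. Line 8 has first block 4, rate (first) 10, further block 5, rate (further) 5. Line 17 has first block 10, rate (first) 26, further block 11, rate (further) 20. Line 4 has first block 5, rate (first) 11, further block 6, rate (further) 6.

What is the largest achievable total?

Rank every tier by rate: Line 17/tier1 26 > Line 17/tier2 20 > Line 2/tier1 12 > Line 4/tier1 11 > Line 8/tier1 10 > Line 4/tier2 6 > Line 8/tier2 5 > Line 2/tier2 4.
Fill Line 17 tier1 block (10 at 26) — 24 left.
Line 17 tier2 at 20: fill all 11 — 13 left.
Line 2/tier1 (12): +3 — 10 left.
Fill Line 4 tier1 block (5 at 11) — 5 left.
Fill Line 8 tier1 block (4 at 10) — 1 left.
Line 4/tier2: +1 of 6 at 6; pool empty.
Total = 26×10 + 20×11 + 12×3 + 11×5 + 10×4 + 6×1 = 617.

617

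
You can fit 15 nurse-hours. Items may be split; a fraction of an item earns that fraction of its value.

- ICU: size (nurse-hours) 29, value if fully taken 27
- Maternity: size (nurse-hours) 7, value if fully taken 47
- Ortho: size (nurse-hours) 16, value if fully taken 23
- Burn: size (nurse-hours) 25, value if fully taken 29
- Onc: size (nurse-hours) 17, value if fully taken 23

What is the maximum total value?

Best value per unit of size first: Maternity 47/7≈6.71, Ortho 23/16≈1.44, Onc 23/17≈1.35, Burn 29/25≈1.16, ICU 27/29≈0.931.
Maternity: take in full, 7 nurse-hours for value 47 — 8 left.
Fill the last 8 nurse-hours with part of Ortho: 8/16 of it earns 11.5.
Total value = 58.5.

58.5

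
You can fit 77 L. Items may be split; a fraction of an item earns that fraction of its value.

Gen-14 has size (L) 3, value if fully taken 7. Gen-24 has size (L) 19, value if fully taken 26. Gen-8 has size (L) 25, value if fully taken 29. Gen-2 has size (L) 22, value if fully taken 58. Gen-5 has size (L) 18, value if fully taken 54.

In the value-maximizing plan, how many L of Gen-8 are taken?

Rank by value-to-size ratio: Gen-5 54/18≈3, Gen-2 58/22≈2.64, Gen-14 7/3≈2.33, Gen-24 26/19≈1.37, Gen-8 29/25≈1.16.
All 18 L of Gen-5 fit (value 54) ; 59 remain.
Take all of Gen-2 (22 L, value 58) ; 37 L left.
Gen-14: take in full, 3 L for value 7 ; 34 left.
Take all of Gen-24 (19 L, value 26) ; 15 L left.
15 L left: a 15/25 share of Gen-8 gives 29×15/25 = 17.4.

15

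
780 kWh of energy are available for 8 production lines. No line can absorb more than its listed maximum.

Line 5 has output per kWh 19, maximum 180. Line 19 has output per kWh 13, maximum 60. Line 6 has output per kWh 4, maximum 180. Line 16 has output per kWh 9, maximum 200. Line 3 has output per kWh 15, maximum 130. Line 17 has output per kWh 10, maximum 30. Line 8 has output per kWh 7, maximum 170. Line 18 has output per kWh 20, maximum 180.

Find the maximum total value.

11850

Order the production lines by output per kWh: Line 18 20 > Line 5 19 > Line 3 15 > Line 19 13 > Line 17 10 > Line 16 9 > Line 8 7 > Line 6 4.
Line 18: +180 to 180 (cap) → 600 left.
Give Line 5 180 to hit its cap of 180 → 420 left.
Line 3: +130 to 130 (cap) → 290 left.
Line 19 takes 60 to reach its cap of 60 → 230 left.
Give Line 17 30 to hit its cap of 30 → 200 left.
Give Line 16 200 to hit its cap of 200 → 0 left.
Total = 19×180 + 13×60 + 9×200 + 15×130 + 10×30 + 20×180 = 11850.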